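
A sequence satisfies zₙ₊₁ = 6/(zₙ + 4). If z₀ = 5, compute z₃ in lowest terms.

z₁ = 6/(5 + 4) = 2/3.
z₂ = 6/(2/3 + 4) = 9/7.
z₃ = 6/(9/7 + 4) = 42/37.

42/37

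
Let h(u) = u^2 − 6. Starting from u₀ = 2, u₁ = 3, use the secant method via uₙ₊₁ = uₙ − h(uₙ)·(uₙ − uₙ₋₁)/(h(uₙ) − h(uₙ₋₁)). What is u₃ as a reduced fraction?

22/9

h(2) = −2, h(3) = 3. u₂ = 3 − 3·(3 − 2)/(3 − (−2)) = 12/5.
h(3) = 3, h(12/5) = −6/25. u₃ = (12/5) − (−6/25)·((12/5) − 3)/((−6/25) − 3) = 22/9.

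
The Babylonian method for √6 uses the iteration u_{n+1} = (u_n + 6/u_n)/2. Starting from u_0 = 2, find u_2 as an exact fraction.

u_1 = (2 + 6/2)/2 = 5/2.
u_2 = (5/2 + 6/(5/2))/2 = 49/20.

49/20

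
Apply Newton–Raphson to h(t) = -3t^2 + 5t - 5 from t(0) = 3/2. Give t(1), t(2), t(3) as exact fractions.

t(1) = 7/16, t(2) = 1133/608, t(3) = 2002747/2284864

h'(t) = -6t + 5.
h(3/2) = -17/4, h'(3/2) = -4, so t(1) = (3/2) - (-17/4)/(-4) = 7/16.
h(7/16) = -867/256, h'(7/16) = 19/8, so t(2) = (7/16) - (-867/256)/(19/8) = 1133/608.
h(1133/608) = -2255067/369664, h'(1133/608) = -1879/304, so t(3) = (1133/608) - (-2255067/369664)/(-1879/304) = 2002747/2284864.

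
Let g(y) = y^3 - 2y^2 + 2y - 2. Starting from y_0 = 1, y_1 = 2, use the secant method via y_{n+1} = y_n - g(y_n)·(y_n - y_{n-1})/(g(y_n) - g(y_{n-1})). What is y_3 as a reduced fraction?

25/17

g(1) = -1, g(2) = 2. y_2 = 2 - 2·(2 - 1)/(2 - (-1)) = 4/3.
g(2) = 2, g(4/3) = -14/27. y_3 = (4/3) - (-14/27)·((4/3) - 2)/((-14/27) - 2) = 25/17.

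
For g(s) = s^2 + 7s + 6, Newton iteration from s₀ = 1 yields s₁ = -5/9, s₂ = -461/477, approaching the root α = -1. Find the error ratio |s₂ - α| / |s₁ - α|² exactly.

s₁ - α = -5/9 - (-1) = -5/9 + 1 = 4/9, so |s₁ - α| = 4/9.
s₂ - α = -461/477 - (-1) = -461/477 + 1 = 16/477, so |s₂ - α| = 16/477.
|s₁ - α|² = 16/81.
Ratio = (16/477) / (16/81) = 9/53.

9/53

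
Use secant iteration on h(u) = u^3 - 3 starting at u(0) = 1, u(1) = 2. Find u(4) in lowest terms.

h(1) = -2, h(2) = 5. u(2) = 2 - 5·(2 - 1)/(5 - (-2)) = 9/7.
h(2) = 5, h(9/7) = -300/343. u(3) = (9/7) - (-300/343)·((9/7) - 2)/((-300/343) - 5) = 561/403.
h(9/7) = -300/343, h(561/403) = -19794000/65450827. u(4) = (561/403) - (-19794000/65450827)·((561/403) - (9/7))/((-19794000/65450827) - (-300/343)) = 20671423/14273229.

20671423/14273229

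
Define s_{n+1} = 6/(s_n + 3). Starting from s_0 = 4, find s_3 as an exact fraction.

54/41

s_1 = 6/(4 + 3) = 6/7.
s_2 = 6/(6/7 + 3) = 14/9.
s_3 = 6/(14/9 + 3) = 54/41.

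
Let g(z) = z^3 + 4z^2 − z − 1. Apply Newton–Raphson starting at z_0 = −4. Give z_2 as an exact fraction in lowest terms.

−9577/2290

g'(z) = 3z^2 + 8z − 1.
g(−4) = 3, g'(−4) = 15, so z_1 = (−4) − 3/15 = −21/5.
g(−21/5) = −41/125, g'(−21/5) = 458/25, so z_2 = (−21/5) − (−41/125)/(458/25) = −9577/2290.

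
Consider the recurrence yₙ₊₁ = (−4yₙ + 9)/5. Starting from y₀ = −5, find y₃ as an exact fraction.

y₁ = (−4·(−5) + 9)/5 = 29/5.
y₂ = (−4·(29/5) + 9)/5 = −71/25.
y₃ = (−4·(−71/25) + 9)/5 = 509/125.

509/125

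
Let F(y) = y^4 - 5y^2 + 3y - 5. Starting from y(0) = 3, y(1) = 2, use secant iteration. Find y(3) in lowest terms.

F(3) = 40, F(2) = -3. y(2) = 2 - (-3)·(2 - 3)/((-3) - 40) = 89/43.
F(2) = -3, F(89/43) = -6353040/3418801. y(3) = (89/43) - (-6353040/3418801)·((89/43) - 2)/((-6353040/3418801) - (-3)) = 946921/433707.

946921/433707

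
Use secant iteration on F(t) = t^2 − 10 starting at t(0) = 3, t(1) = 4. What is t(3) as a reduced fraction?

F(3) = −1, F(4) = 6. t(2) = 4 − 6·(4 − 3)/(6 − (−1)) = 22/7.
F(4) = 6, F(22/7) = −6/49. t(3) = (22/7) − (−6/49)·((22/7) − 4)/((−6/49) − 6) = 79/25.

79/25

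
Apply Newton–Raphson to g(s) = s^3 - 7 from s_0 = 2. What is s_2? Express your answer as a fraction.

18215/9522

g'(s) = 3s^2.
g(2) = 1, g'(2) = 12, so s_1 = 2 - 1/12 = 23/12.
g(23/12) = 71/1728, g'(23/12) = 529/48, so s_2 = (23/12) - (71/1728)/(529/48) = 18215/9522.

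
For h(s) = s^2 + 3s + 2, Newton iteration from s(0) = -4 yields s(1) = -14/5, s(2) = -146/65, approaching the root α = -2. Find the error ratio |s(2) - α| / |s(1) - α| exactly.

4/13

s(1) - α = -14/5 - (-2) = -14/5 + 2 = -4/5, so |s(1) - α| = 4/5.
s(2) - α = -146/65 - (-2) = -146/65 + 2 = -16/65, so |s(2) - α| = 16/65.
Ratio = (16/65) / (4/5) = 4/13.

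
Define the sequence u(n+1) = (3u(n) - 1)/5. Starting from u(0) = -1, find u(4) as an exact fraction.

-353/625

u(1) = (3·(-1) - 1)/5 = -4/5.
u(2) = (3·(-4/5) - 1)/5 = -17/25.
u(3) = (3·(-17/25) - 1)/5 = -76/125.
u(4) = (3·(-76/125) - 1)/5 = -353/625.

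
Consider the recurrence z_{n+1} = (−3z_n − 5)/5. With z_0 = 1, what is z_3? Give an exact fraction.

z_1 = (−3·1 − 5)/5 = −8/5.
z_2 = (−3·(−8/5) − 5)/5 = −1/25.
z_3 = (−3·(−1/25) − 5)/5 = −122/125.

−122/125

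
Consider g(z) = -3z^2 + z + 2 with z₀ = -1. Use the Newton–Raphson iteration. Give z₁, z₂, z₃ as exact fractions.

g'(z) = -6z + 1.
g(-1) = -2, g'(-1) = 7, so z₁ = (-1) - (-2)/7 = -5/7.
g(-5/7) = -12/49, g'(-5/7) = 37/7, so z₂ = (-5/7) - (-12/49)/(37/7) = -173/259.
g(-173/259) = -432/67081, g'(-173/259) = 1297/259, so z₃ = (-173/259) - (-432/67081)/(1297/259) = -223949/335923.

z₁ = -5/7, z₂ = -173/259, z₃ = -223949/335923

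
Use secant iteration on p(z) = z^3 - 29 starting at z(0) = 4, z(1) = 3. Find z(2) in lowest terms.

113/37

p(4) = 35, p(3) = -2. z(2) = 3 - (-2)·(3 - 4)/((-2) - 35) = 113/37.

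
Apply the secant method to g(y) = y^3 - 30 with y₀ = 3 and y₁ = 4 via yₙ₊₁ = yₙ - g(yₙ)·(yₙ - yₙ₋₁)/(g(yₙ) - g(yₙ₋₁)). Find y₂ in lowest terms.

g(3) = -3, g(4) = 34. y₂ = 4 - 34·(4 - 3)/(34 - (-3)) = 114/37.

114/37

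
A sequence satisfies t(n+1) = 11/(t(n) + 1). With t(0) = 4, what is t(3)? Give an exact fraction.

t(1) = 11/(4 + 1) = 11/5.
t(2) = 11/(11/5 + 1) = 55/16.
t(3) = 11/(55/16 + 1) = 176/71.

176/71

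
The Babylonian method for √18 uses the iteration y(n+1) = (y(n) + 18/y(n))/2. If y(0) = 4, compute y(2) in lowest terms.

577/136

y(1) = (4 + 18/4)/2 = 17/4.
y(2) = (17/4 + 18/(17/4))/2 = 577/136.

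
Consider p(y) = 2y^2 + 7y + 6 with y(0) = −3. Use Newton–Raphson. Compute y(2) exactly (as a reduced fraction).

p'(y) = 4y + 7.
p(−3) = 3, p'(−3) = −5, so y(1) = (−3) − 3/(−5) = −12/5.
p(−12/5) = 18/25, p'(−12/5) = −13/5, so y(2) = (−12/5) − (18/25)/(−13/5) = −138/65.

−138/65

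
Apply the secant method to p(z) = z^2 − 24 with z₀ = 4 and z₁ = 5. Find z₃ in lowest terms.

436/89

p(4) = −8, p(5) = 1. z₂ = 5 − 1·(5 − 4)/(1 − (−8)) = 44/9.
p(5) = 1, p(44/9) = −8/81. z₃ = (44/9) − (−8/81)·((44/9) − 5)/((−8/81) − 1) = 436/89.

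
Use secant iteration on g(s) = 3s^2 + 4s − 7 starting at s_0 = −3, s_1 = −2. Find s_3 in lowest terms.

−227/97

g(−3) = 8, g(−2) = −3. s_2 = (−2) − (−3)·((−2) − (−3))/((−3) − 8) = −25/11.
g(−2) = −3, g(−25/11) = −72/121. s_3 = (−25/11) − (−72/121)·((−25/11) − (−2))/((−72/121) − (−3)) = −227/97.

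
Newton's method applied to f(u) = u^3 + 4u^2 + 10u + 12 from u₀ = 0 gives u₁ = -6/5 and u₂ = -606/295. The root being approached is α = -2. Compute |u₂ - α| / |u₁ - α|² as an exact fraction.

u₁ - α = -6/5 - (-2) = -6/5 + 2 = 4/5, so |u₁ - α| = 4/5.
u₂ - α = -606/295 - (-2) = -606/295 + 2 = -16/295, so |u₂ - α| = 16/295.
|u₁ - α|² = 16/25.
Ratio = (16/295) / (16/25) = 5/59.

5/59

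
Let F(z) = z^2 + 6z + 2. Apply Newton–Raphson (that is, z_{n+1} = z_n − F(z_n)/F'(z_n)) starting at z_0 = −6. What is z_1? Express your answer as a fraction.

F'(z) = 2z + 6.
F(−6) = 2, F'(−6) = −6, so z_1 = (−6) − 2/(−6) = −17/3.

−17/3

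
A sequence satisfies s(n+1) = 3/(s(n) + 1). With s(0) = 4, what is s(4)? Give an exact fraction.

s(1) = 3/(4 + 1) = 3/5.
s(2) = 3/(3/5 + 1) = 15/8.
s(3) = 3/(15/8 + 1) = 24/23.
s(4) = 3/(24/23 + 1) = 69/47.

69/47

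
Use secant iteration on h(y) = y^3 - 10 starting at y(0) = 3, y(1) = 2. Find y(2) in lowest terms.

40/19

h(3) = 17, h(2) = -2. y(2) = 2 - (-2)·(2 - 3)/((-2) - 17) = 40/19.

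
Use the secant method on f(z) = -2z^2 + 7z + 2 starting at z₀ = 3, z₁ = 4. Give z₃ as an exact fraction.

222/59

f(3) = 5, f(4) = -2. z₂ = 4 - (-2)·(4 - 3)/((-2) - 5) = 26/7.
f(4) = -2, f(26/7) = 20/49. z₃ = (26/7) - (20/49)·((26/7) - 4)/((20/49) - (-2)) = 222/59.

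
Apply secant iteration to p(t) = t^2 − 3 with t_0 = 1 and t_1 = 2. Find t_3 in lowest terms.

p(1) = −2, p(2) = 1. t_2 = 2 − 1·(2 − 1)/(1 − (−2)) = 5/3.
p(2) = 1, p(5/3) = −2/9. t_3 = (5/3) − (−2/9)·((5/3) − 2)/((−2/9) − 1) = 19/11.

19/11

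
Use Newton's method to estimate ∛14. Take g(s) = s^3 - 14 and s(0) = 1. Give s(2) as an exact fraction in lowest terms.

g'(s) = 3s^2.
g(1) = -13, g'(1) = 3, so s(1) = 1 - (-13)/3 = 16/3.
g(16/3) = 3718/27, g'(16/3) = 256/3, so s(2) = (16/3) - (3718/27)/(256/3) = 4285/1152.

4285/1152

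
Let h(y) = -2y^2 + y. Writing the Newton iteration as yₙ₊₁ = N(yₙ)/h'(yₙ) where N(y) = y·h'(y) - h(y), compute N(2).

h'(y) = -4y + 1.
N(y) = y·h'(y) - h(y) = y·(-4y + 1) - (-2y^2 + y) = -2y^2.
N(2) = -8.

-8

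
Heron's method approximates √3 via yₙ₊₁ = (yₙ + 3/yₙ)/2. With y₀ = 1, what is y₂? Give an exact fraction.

y₁ = (1 + 3/1)/2 = 2.
y₂ = (2 + 3/2)/2 = 7/4.

7/4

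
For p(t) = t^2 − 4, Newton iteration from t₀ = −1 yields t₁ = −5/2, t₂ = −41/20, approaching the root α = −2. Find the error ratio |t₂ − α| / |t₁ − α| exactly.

1/10

t₁ − α = −5/2 − (−2) = −5/2 + 2 = −1/2, so |t₁ − α| = 1/2.
t₂ − α = −41/20 − (−2) = −41/20 + 2 = −1/20, so |t₂ − α| = 1/20.
Ratio = (1/20) / (1/2) = 1/10.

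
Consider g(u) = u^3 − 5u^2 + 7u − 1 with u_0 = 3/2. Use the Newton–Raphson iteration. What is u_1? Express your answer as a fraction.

g'(u) = 3u^2 − 10u + 7.
g(3/2) = 13/8, g'(3/2) = −5/4, so u_1 = (3/2) − (13/8)/(−5/4) = 14/5.

14/5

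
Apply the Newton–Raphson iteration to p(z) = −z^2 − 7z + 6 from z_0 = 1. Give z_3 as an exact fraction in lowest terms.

3167719/4103253

p'(z) = −2z − 7.
p(1) = −2, p'(1) = −9, so z_1 = 1 − (−2)/(−9) = 7/9.
p(7/9) = −4/81, p'(7/9) = −77/9, so z_2 = (7/9) − (−4/81)/(−77/9) = 535/693.
p(535/693) = −16/480249, p'(535/693) = −5921/693, so z_3 = (535/693) − (−16/480249)/(−5921/693) = 3167719/4103253.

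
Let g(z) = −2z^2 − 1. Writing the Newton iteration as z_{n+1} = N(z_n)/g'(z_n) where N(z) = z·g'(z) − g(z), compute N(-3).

−17

g'(z) = −4z.
N(z) = z·g'(z) − g(z) = z·(−4z) − (−2z^2 − 1) = −2z^2 + 1.
N(-3) = −17.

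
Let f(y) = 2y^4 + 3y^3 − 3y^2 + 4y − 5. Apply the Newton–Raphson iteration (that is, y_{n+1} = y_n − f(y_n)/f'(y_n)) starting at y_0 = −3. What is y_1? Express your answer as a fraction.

−302/113

f'(y) = 8y^3 + 9y^2 − 6y + 4.
f(−3) = 37, f'(−3) = −113, so y_1 = (−3) − 37/(−113) = −302/113.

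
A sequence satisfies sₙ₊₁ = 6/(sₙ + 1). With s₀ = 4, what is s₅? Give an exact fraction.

s₁ = 6/(4 + 1) = 6/5.
s₂ = 6/(6/5 + 1) = 30/11.
s₃ = 6/(30/11 + 1) = 66/41.
s₄ = 6/(66/41 + 1) = 246/107.
s₅ = 6/(246/107 + 1) = 642/353.

642/353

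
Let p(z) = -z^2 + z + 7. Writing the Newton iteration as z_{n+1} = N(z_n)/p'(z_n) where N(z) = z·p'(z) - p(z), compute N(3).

p'(z) = -2z + 1.
N(z) = z·p'(z) - p(z) = z·(-2z + 1) - (-z^2 + z + 7) = -z^2 - 7.
N(3) = -16.

-16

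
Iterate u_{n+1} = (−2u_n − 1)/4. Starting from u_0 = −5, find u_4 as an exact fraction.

u_1 = (−2·(−5) − 1)/4 = 9/4.
u_2 = (−2·(9/4) − 1)/4 = −11/8.
u_3 = (−2·(−11/8) − 1)/4 = 7/16.
u_4 = (−2·(7/16) − 1)/4 = −15/32.

−15/32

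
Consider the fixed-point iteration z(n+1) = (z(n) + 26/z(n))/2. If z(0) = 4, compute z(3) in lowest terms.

1468273/287952

z(1) = (4 + 26/4)/2 = 21/4.
z(2) = (21/4 + 26/(21/4))/2 = 857/168.
z(3) = (857/168 + 26/(857/168))/2 = 1468273/287952.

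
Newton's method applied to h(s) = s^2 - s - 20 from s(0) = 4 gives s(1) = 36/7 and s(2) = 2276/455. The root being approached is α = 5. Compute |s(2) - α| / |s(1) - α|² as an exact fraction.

s(1) - α = 36/7 - 5 = 1/7, so |s(1) - α| = 1/7.
s(2) - α = 2276/455 - 5 = 1/455, so |s(2) - α| = 1/455.
|s(1) - α|² = 1/49.
Ratio = (1/455) / (1/49) = 7/65.

7/65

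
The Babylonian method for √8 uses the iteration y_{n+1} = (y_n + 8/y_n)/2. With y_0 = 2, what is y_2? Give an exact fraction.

y_1 = (2 + 8/2)/2 = 3.
y_2 = (3 + 8/3)/2 = 17/6.

17/6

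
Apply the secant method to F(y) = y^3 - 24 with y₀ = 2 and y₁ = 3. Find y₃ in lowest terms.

F(2) = -16, F(3) = 3. y₂ = 3 - 3·(3 - 2)/(3 - (-16)) = 54/19.
F(3) = 3, F(54/19) = -7152/6859. y₃ = (54/19) - (-7152/6859)·((54/19) - 3)/((-7152/6859) - 3) = 8882/3081.

8882/3081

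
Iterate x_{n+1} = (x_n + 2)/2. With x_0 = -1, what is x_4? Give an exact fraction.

29/16

x_1 = ((-1) + 2)/2 = 1/2.
x_2 = ((1/2) + 2)/2 = 5/4.
x_3 = ((5/4) + 2)/2 = 13/8.
x_4 = ((13/8) + 2)/2 = 29/16.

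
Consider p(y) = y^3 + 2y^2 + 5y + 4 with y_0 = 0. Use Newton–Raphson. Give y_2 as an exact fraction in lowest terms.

p'(y) = 3y^2 + 4y + 5.
p(0) = 4, p'(0) = 5, so y_1 = 0 − 4/5 = −4/5.
p(−4/5) = 96/125, p'(−4/5) = 93/25, so y_2 = (−4/5) − (96/125)/(93/25) = −156/155.

−156/155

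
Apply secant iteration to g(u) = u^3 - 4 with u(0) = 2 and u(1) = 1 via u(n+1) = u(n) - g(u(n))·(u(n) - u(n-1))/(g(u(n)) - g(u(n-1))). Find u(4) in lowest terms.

g(2) = 4, g(1) = -3. u(2) = 1 - (-3)·(1 - 2)/((-3) - 4) = 10/7.
g(1) = -3, g(10/7) = -372/343. u(3) = (10/7) - (-372/343)·((10/7) - 1)/((-372/343) - (-3)) = 122/73.
g(10/7) = -372/343, g(122/73) = 259780/389017. u(4) = (122/73) - (259780/389017)·((122/73) - (10/7))/((259780/389017) - (-372/343)) = 744241/471409.

744241/471409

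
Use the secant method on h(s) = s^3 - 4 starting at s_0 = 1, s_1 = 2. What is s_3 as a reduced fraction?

h(1) = -3, h(2) = 4. s_2 = 2 - 4·(2 - 1)/(4 - (-3)) = 10/7.
h(2) = 4, h(10/7) = -372/343. s_3 = (10/7) - (-372/343)·((10/7) - 2)/((-372/343) - 4) = 169/109.

169/109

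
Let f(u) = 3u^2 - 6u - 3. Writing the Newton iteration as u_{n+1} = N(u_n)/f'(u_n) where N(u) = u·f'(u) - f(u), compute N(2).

15

f'(u) = 6u - 6.
N(u) = u·f'(u) - f(u) = u·(6u - 6) - (3u^2 - 6u - 3) = 3u^2 + 3.
N(2) = 15.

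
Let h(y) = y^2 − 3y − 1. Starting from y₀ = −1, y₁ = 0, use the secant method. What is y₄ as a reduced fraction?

−56/185

h(−1) = 3, h(0) = −1. y₂ = 0 − (−1)·(0 − (−1))/((−1) − 3) = −1/4.
h(0) = −1, h(−1/4) = −3/16. y₃ = (−1/4) − (−3/16)·((−1/4) − 0)/((−3/16) − (−1)) = −4/13.
h(−1/4) = −3/16, h(−4/13) = 3/169. y₄ = (−4/13) − (3/169)·((−4/13) − (−1/4))/((3/169) − (−3/16)) = −56/185.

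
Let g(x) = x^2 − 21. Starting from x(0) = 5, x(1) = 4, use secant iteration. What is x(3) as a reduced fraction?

g(5) = 4, g(4) = −5. x(2) = 4 − (−5)·(4 − 5)/((−5) − 4) = 41/9.
g(4) = −5, g(41/9) = −20/81. x(3) = (41/9) − (−20/81)·((41/9) − 4)/((−20/81) − (−5)) = 353/77.

353/77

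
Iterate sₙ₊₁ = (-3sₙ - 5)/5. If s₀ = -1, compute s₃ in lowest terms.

s₁ = (-3·(-1) - 5)/5 = -2/5.
s₂ = (-3·(-2/5) - 5)/5 = -19/25.
s₃ = (-3·(-19/25) - 5)/5 = -68/125.

-68/125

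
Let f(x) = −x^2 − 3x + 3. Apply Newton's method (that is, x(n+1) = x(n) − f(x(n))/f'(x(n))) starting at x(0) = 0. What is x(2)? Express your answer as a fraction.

f'(x) = −2x − 3.
f(0) = 3, f'(0) = −3, so x(1) = 0 − 3/(−3) = 1.
f(1) = −1, f'(1) = −5, so x(2) = 1 − (−1)/(−5) = 4/5.

4/5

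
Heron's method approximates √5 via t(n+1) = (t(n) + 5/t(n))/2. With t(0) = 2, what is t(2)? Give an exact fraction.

161/72

t(1) = (2 + 5/2)/2 = 9/4.
t(2) = (9/4 + 5/(9/4))/2 = 161/72.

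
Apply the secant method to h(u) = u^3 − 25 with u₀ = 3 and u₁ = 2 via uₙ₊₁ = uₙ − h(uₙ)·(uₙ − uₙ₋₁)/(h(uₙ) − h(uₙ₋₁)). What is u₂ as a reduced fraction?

55/19

h(3) = 2, h(2) = −17. u₂ = 2 − (−17)·(2 − 3)/((−17) − 2) = 55/19.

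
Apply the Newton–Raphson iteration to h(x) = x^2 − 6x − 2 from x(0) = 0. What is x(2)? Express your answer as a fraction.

h'(x) = 2x − 6.
h(0) = −2, h'(0) = −6, so x(1) = 0 − (−2)/(−6) = −1/3.
h(−1/3) = 1/9, h'(−1/3) = −20/3, so x(2) = (−1/3) − (1/9)/(−20/3) = −19/60.

−19/60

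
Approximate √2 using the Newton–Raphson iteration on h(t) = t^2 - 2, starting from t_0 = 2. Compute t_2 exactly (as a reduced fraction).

h'(t) = 2t.
h(2) = 2, h'(2) = 4, so t_1 = 2 - 2/4 = 3/2.
h(3/2) = 1/4, h'(3/2) = 3, so t_2 = (3/2) - (1/4)/3 = 17/12.

17/12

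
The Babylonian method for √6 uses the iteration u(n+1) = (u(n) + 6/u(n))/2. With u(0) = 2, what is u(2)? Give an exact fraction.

49/20

u(1) = (2 + 6/2)/2 = 5/2.
u(2) = (5/2 + 6/(5/2))/2 = 49/20.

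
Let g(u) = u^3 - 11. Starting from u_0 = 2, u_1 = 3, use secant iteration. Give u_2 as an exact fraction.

41/19

g(2) = -3, g(3) = 16. u_2 = 3 - 16·(3 - 2)/(16 - (-3)) = 41/19.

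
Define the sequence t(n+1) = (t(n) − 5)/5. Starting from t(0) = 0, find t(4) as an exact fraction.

t(1) = (0 − 5)/5 = −1.
t(2) = ((−1) − 5)/5 = −6/5.
t(3) = ((−6/5) − 5)/5 = −31/25.
t(4) = ((−31/25) − 5)/5 = −156/125.

−156/125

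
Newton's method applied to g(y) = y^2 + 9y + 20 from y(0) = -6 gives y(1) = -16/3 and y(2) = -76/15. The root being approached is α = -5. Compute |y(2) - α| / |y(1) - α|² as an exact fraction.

3/5

y(1) - α = -16/3 - (-5) = -16/3 + 5 = -1/3, so |y(1) - α| = 1/3.
y(2) - α = -76/15 - (-5) = -76/15 + 5 = -1/15, so |y(2) - α| = 1/15.
|y(1) - α|² = 1/9.
Ratio = (1/15) / (1/9) = 3/5.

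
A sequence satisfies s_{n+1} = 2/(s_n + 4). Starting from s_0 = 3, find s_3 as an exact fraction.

30/67

s_1 = 2/(3 + 4) = 2/7.
s_2 = 2/(2/7 + 4) = 7/15.
s_3 = 2/(7/15 + 4) = 30/67.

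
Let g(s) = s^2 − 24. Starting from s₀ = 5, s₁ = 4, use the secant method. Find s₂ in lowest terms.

g(5) = 1, g(4) = −8. s₂ = 4 − (−8)·(4 − 5)/((−8) − 1) = 44/9.

44/9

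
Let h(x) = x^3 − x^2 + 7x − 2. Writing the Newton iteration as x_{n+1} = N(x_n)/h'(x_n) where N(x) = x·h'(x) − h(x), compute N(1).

3

h'(x) = 3x^2 − 2x + 7.
N(x) = x·h'(x) − h(x) = x·(3x^2 − 2x + 7) − (x^3 − x^2 + 7x − 2) = 2x^3 − x^2 + 2.
N(1) = 3.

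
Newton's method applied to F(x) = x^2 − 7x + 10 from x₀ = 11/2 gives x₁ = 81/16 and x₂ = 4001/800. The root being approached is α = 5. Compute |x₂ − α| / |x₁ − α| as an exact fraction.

1/50

x₁ − α = 81/16 − 5 = 1/16, so |x₁ − α| = 1/16.
x₂ − α = 4001/800 − 5 = 1/800, so |x₂ − α| = 1/800.
Ratio = (1/800) / (1/16) = 1/50.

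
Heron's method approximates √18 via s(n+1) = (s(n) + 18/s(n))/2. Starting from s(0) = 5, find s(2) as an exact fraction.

3649/860

s(1) = (5 + 18/5)/2 = 43/10.
s(2) = (43/10 + 18/(43/10))/2 = 3649/860.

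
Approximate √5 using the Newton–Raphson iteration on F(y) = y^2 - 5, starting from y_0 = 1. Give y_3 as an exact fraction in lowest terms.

47/21

F'(y) = 2y.
F(1) = -4, F'(1) = 2, so y_1 = 1 - (-4)/2 = 3.
F(3) = 4, F'(3) = 6, so y_2 = 3 - 4/6 = 7/3.
F(7/3) = 4/9, F'(7/3) = 14/3, so y_3 = (7/3) - (4/9)/(14/3) = 47/21.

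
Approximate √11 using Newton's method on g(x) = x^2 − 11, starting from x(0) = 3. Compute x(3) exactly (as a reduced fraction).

79201/23880

g'(x) = 2x.
g(3) = −2, g'(3) = 6, so x(1) = 3 − (−2)/6 = 10/3.
g(10/3) = 1/9, g'(10/3) = 20/3, so x(2) = (10/3) − (1/9)/(20/3) = 199/60.
g(199/60) = 1/3600, g'(199/60) = 199/30, so x(3) = (199/60) − (1/3600)/(199/30) = 79201/23880.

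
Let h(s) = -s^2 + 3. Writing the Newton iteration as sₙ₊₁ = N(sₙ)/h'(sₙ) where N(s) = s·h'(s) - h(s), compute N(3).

h'(s) = -2s.
N(s) = s·h'(s) - h(s) = s·(-2s) - (-s^2 + 3) = -s^2 - 3.
N(3) = -12.

-12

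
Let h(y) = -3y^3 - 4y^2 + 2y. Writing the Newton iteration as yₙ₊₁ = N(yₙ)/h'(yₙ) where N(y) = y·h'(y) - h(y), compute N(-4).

320

h'(y) = -9y^2 - 8y + 2.
N(y) = y·h'(y) - h(y) = y·(-9y^2 - 8y + 2) - (-3y^3 - 4y^2 + 2y) = -6y^3 - 4y^2.
N(-4) = 320.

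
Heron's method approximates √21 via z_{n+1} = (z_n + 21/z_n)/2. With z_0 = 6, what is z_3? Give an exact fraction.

z_1 = (6 + 21/6)/2 = 19/4.
z_2 = (19/4 + 21/(19/4))/2 = 697/152.
z_3 = (697/152 + 21/(697/152))/2 = 970993/211888.

970993/211888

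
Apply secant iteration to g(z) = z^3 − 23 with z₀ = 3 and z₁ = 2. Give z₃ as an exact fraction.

g(3) = 4, g(2) = −15. z₂ = 2 − (−15)·(2 − 3)/((−15) − 4) = 53/19.
g(2) = −15, g(53/19) = −8880/6859. z₃ = (53/19) − (−8880/6859)·((53/19) − 2)/((−8880/6859) − (−15)) = 5983/2089.

5983/2089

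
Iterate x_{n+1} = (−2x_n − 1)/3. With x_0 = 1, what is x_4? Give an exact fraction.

x_1 = (−2·1 − 1)/3 = −1.
x_2 = (−2·(−1) − 1)/3 = 1/3.
x_3 = (−2·(1/3) − 1)/3 = −5/9.
x_4 = (−2·(−5/9) − 1)/3 = 1/27.

1/27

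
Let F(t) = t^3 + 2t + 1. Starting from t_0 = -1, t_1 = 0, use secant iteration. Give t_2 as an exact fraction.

F(-1) = -2, F(0) = 1. t_2 = 0 - 1·(0 - (-1))/(1 - (-2)) = -1/3.

-1/3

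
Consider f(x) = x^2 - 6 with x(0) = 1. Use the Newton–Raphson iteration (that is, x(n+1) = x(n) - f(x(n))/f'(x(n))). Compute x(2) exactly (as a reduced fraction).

f'(x) = 2x.
f(1) = -5, f'(1) = 2, so x(1) = 1 - (-5)/2 = 7/2.
f(7/2) = 25/4, f'(7/2) = 7, so x(2) = (7/2) - (25/4)/7 = 73/28.

73/28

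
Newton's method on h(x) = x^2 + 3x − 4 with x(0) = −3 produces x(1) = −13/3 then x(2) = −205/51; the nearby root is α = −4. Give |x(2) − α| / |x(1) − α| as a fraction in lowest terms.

x(1) − α = −13/3 − (−4) = −13/3 + 4 = −1/3, so |x(1) − α| = 1/3.
x(2) − α = −205/51 − (−4) = −205/51 + 4 = −1/51, so |x(2) − α| = 1/51.
Ratio = (1/51) / (1/3) = 1/17.

1/17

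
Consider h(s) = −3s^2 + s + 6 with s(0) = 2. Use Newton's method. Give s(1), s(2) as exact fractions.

s(1) = 18/11, s(2) = 1698/1067

h'(s) = −6s + 1.
h(2) = −4, h'(2) = −11, so s(1) = 2 − (−4)/(−11) = 18/11.
h(18/11) = −48/121, h'(18/11) = −97/11, so s(2) = (18/11) − (−48/121)/(−97/11) = 1698/1067.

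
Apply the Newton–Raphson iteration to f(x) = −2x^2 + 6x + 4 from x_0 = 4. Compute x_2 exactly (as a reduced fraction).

f'(x) = −4x + 6.
f(4) = −4, f'(4) = −10, so x_1 = 4 − (−4)/(−10) = 18/5.
f(18/5) = −8/25, f'(18/5) = −42/5, so x_2 = (18/5) − (−8/25)/(−42/5) = 374/105.

374/105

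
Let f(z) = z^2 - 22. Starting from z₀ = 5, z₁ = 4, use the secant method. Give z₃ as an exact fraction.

61/13

f(5) = 3, f(4) = -6. z₂ = 4 - (-6)·(4 - 5)/((-6) - 3) = 14/3.
f(4) = -6, f(14/3) = -2/9. z₃ = (14/3) - (-2/9)·((14/3) - 4)/((-2/9) - (-6)) = 61/13.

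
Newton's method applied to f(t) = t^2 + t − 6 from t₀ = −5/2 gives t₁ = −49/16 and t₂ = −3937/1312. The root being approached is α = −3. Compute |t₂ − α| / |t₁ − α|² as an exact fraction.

t₁ − α = −49/16 − (−3) = −49/16 + 3 = −1/16, so |t₁ − α| = 1/16.
t₂ − α = −3937/1312 − (−3) = −3937/1312 + 3 = −1/1312, so |t₂ − α| = 1/1312.
|t₁ − α|² = 1/256.
Ratio = (1/1312) / (1/256) = 8/41.

8/41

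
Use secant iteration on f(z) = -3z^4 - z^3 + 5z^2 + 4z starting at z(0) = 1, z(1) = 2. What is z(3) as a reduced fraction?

f(1) = 5, f(2) = -28. z(2) = 2 - (-28)·(2 - 1)/((-28) - 5) = 38/33.
f(2) = -28, f(38/33) = 1752940/395307. z(3) = (38/33) - (1752940/395307)·((38/33) - 2)/((1752940/395307) - (-28)) = 20729/16354.

20729/16354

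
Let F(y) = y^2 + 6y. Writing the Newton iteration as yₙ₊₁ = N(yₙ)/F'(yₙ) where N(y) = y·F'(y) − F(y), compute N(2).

F'(y) = 2y + 6.
N(y) = y·F'(y) − F(y) = y·(2y + 6) − (y^2 + 6y) = y^2.
N(2) = 4.

4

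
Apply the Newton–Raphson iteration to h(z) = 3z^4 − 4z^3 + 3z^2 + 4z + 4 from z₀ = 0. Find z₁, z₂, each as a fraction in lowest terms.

z₁ = −1, z₂ = −8/13

h'(z) = 12z^3 − 12z^2 + 6z + 4.
h(0) = 4, h'(0) = 4, so z₁ = 0 − 4/4 = −1.
h(−1) = 10, h'(−1) = −26, so z₂ = (−1) − 10/(−26) = −8/13.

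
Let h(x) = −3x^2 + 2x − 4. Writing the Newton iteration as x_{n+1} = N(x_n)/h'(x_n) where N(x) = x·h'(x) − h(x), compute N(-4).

h'(x) = −6x + 2.
N(x) = x·h'(x) − h(x) = x·(−6x + 2) − (−3x^2 + 2x − 4) = −3x^2 + 4.
N(-4) = −44.

−44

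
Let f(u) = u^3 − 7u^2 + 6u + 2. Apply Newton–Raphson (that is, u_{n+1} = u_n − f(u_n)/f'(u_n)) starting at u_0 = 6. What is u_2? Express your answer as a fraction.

571483/96345

f'(u) = 3u^2 − 14u + 6.
f(6) = 2, f'(6) = 30, so u_1 = 6 − 2/30 = 89/15.
f(89/15) = 164/3375, f'(89/15) = 2141/75, so u_2 = (89/15) − (164/3375)/(2141/75) = 571483/96345.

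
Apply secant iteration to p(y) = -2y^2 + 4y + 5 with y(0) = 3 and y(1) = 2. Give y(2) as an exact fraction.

p(3) = -1, p(2) = 5. y(2) = 2 - 5·(2 - 3)/(5 - (-1)) = 17/6.

17/6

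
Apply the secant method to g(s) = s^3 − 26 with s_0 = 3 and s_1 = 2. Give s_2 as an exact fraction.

g(3) = 1, g(2) = −18. s_2 = 2 − (−18)·(2 − 3)/((−18) − 1) = 56/19.

56/19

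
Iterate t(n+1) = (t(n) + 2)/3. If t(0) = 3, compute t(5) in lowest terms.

t(1) = (3 + 2)/3 = 5/3.
t(2) = ((5/3) + 2)/3 = 11/9.
t(3) = ((11/9) + 2)/3 = 29/27.
t(4) = ((29/27) + 2)/3 = 83/81.
t(5) = ((83/81) + 2)/3 = 245/243.

245/243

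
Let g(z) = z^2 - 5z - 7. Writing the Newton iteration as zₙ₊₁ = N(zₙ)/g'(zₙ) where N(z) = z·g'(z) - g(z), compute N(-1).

8

g'(z) = 2z - 5.
N(z) = z·g'(z) - g(z) = z·(2z - 5) - (z^2 - 5z - 7) = z^2 + 7.
N(-1) = 8.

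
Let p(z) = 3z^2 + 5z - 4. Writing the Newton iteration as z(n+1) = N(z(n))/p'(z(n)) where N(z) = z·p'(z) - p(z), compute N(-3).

31

p'(z) = 6z + 5.
N(z) = z·p'(z) - p(z) = z·(6z + 5) - (3z^2 + 5z - 4) = 3z^2 + 4.
N(-3) = 31.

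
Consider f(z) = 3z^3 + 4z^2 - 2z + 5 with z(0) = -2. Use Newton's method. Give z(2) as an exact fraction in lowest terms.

-7817/3807

f'(z) = 9z^2 + 8z - 2.
f(-2) = 1, f'(-2) = 18, so z(1) = (-2) - 1/18 = -37/18.
f(-37/18) = -85/1944, f'(-37/18) = 235/12, so z(2) = (-37/18) - (-85/1944)/(235/12) = -7817/3807.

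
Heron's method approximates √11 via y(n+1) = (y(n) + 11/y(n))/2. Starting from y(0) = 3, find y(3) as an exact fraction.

y(1) = (3 + 11/3)/2 = 10/3.
y(2) = (10/3 + 11/(10/3))/2 = 199/60.
y(3) = (199/60 + 11/(199/60))/2 = 79201/23880.

79201/23880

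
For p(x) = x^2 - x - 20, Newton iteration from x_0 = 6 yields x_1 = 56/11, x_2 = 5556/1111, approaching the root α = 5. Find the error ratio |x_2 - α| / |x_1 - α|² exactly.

11/101

x_1 - α = 56/11 - 5 = 1/11, so |x_1 - α| = 1/11.
x_2 - α = 5556/1111 - 5 = 1/1111, so |x_2 - α| = 1/1111.
|x_1 - α|² = 1/121.
Ratio = (1/1111) / (1/121) = 11/101.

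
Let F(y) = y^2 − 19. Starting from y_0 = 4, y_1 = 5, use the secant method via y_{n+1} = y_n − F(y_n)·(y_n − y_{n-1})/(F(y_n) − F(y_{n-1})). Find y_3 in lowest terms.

61/14

F(4) = −3, F(5) = 6. y_2 = 5 − 6·(5 − 4)/(6 − (−3)) = 13/3.
F(5) = 6, F(13/3) = −2/9. y_3 = (13/3) − (−2/9)·((13/3) − 5)/((−2/9) − 6) = 61/14.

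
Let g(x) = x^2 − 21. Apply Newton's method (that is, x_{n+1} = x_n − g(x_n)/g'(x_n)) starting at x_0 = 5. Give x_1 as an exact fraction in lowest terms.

23/5

g'(x) = 2x.
g(5) = 4, g'(5) = 10, so x_1 = 5 − 4/10 = 23/5.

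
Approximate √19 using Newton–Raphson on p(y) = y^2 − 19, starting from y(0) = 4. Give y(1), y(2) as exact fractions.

y(1) = 35/8, y(2) = 2441/560

p'(y) = 2y.
p(4) = −3, p'(4) = 8, so y(1) = 4 − (−3)/8 = 35/8.
p(35/8) = 9/64, p'(35/8) = 35/4, so y(2) = (35/8) − (9/64)/(35/4) = 2441/560.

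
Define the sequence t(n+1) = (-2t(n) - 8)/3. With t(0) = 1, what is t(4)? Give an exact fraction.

t(1) = (-2·1 - 8)/3 = -10/3.
t(2) = (-2·(-10/3) - 8)/3 = -4/9.
t(3) = (-2·(-4/9) - 8)/3 = -64/27.
t(4) = (-2·(-64/27) - 8)/3 = -88/81.

-88/81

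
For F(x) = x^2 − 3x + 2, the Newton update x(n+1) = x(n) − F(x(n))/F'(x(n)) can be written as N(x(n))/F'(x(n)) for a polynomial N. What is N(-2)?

2

F'(x) = 2x − 3.
N(x) = x·F'(x) − F(x) = x·(2x − 3) − (x^2 − 3x + 2) = x^2 − 2.
N(-2) = 2.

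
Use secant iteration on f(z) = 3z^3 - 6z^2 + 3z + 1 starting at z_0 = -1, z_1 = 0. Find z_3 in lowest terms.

f(-1) = -11, f(0) = 1. z_2 = 0 - 1·(0 - (-1))/(1 - (-11)) = -1/12.
f(0) = 1, f(-1/12) = 407/576. z_3 = (-1/12) - (407/576)·((-1/12) - 0)/((407/576) - 1) = -48/169.

-48/169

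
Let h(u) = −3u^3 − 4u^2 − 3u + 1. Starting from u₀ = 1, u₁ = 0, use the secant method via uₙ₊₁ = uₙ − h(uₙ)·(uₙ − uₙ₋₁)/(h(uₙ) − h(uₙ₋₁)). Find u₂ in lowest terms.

h(1) = −9, h(0) = 1. u₂ = 0 − 1·(0 − 1)/(1 − (−9)) = 1/10.

1/10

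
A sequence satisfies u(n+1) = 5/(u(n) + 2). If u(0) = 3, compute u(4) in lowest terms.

u(1) = 5/(3 + 2) = 1.
u(2) = 5/(1 + 2) = 5/3.
u(3) = 5/(5/3 + 2) = 15/11.
u(4) = 5/(15/11 + 2) = 55/37.

55/37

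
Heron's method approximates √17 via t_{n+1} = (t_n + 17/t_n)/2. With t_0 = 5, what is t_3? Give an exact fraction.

t_1 = (5 + 17/5)/2 = 21/5.
t_2 = (21/5 + 17/(21/5))/2 = 433/105.
t_3 = (433/105 + 17/(433/105))/2 = 187457/45465.

187457/45465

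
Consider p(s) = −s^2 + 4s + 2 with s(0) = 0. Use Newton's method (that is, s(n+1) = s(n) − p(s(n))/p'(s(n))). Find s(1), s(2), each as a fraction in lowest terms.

p'(s) = −2s + 4.
p(0) = 2, p'(0) = 4, so s(1) = 0 − 2/4 = −1/2.
p(−1/2) = −1/4, p'(−1/2) = 5, so s(2) = (−1/2) − (−1/4)/5 = −9/20.

s(1) = −1/2, s(2) = −9/20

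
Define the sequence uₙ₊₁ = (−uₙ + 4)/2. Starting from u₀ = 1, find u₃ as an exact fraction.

u₁ = (−1 + 4)/2 = 3/2.
u₂ = (−(3/2) + 4)/2 = 5/4.
u₃ = (−(5/4) + 4)/2 = 11/8.

11/8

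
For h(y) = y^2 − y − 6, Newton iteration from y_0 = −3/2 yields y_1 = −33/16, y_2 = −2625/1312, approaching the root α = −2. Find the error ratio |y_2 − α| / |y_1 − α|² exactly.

8/41

y_1 − α = −33/16 − (−2) = −33/16 + 2 = −1/16, so |y_1 − α| = 1/16.
y_2 − α = −2625/1312 − (−2) = −2625/1312 + 2 = −1/1312, so |y_2 − α| = 1/1312.
|y_1 − α|² = 1/256.
Ratio = (1/1312) / (1/256) = 8/41.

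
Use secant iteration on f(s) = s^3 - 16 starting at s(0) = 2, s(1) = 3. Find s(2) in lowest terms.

46/19

f(2) = -8, f(3) = 11. s(2) = 3 - 11·(3 - 2)/(11 - (-8)) = 46/19.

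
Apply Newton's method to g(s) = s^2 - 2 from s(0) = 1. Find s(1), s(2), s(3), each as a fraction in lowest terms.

g'(s) = 2s.
g(1) = -1, g'(1) = 2, so s(1) = 1 - (-1)/2 = 3/2.
g(3/2) = 1/4, g'(3/2) = 3, so s(2) = (3/2) - (1/4)/3 = 17/12.
g(17/12) = 1/144, g'(17/12) = 17/6, so s(3) = (17/12) - (1/144)/(17/6) = 577/408.

s(1) = 3/2, s(2) = 17/12, s(3) = 577/408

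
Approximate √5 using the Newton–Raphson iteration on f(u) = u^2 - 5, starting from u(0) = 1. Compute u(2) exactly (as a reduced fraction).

f'(u) = 2u.
f(1) = -4, f'(1) = 2, so u(1) = 1 - (-4)/2 = 3.
f(3) = 4, f'(3) = 6, so u(2) = 3 - 4/6 = 7/3.

7/3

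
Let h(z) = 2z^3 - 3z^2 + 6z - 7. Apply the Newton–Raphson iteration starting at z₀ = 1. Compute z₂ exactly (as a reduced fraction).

301/234

h'(z) = 6z^2 - 6z + 6.
h(1) = -2, h'(1) = 6, so z₁ = 1 - (-2)/6 = 4/3.
h(4/3) = 11/27, h'(4/3) = 26/3, so z₂ = (4/3) - (11/27)/(26/3) = 301/234.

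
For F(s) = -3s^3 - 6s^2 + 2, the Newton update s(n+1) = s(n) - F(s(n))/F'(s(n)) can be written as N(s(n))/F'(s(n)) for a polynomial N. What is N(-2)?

22

F'(s) = -9s^2 - 12s.
N(s) = s·F'(s) - F(s) = s·(-9s^2 - 12s) - (-3s^3 - 6s^2 + 2) = -6s^3 - 6s^2 - 2.
N(-2) = 22.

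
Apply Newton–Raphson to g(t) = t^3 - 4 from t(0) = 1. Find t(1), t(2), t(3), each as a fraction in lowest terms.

g'(t) = 3t^2.
g(1) = -3, g'(1) = 3, so t(1) = 1 - (-3)/3 = 2.
g(2) = 4, g'(2) = 12, so t(2) = 2 - 4/12 = 5/3.
g(5/3) = 17/27, g'(5/3) = 25/3, so t(3) = (5/3) - (17/27)/(25/3) = 358/225.

t(1) = 2, t(2) = 5/3, t(3) = 358/225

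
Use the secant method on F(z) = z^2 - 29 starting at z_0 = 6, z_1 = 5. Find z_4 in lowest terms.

F(6) = 7, F(5) = -4. z_2 = 5 - (-4)·(5 - 6)/((-4) - 7) = 59/11.
F(5) = -4, F(59/11) = -28/121. z_3 = (59/11) - (-28/121)·((59/11) - 5)/((-28/121) - (-4)) = 307/57.
F(59/11) = -28/121, F(307/57) = 28/3249. z_4 = (307/57) - (28/3249)·((307/57) - (59/11))/((28/3249) - (-28/121)) = 9074/1685.

9074/1685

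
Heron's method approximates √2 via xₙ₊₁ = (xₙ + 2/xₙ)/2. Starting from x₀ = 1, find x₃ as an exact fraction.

x₁ = (1 + 2/1)/2 = 3/2.
x₂ = (3/2 + 2/(3/2))/2 = 17/12.
x₃ = (17/12 + 2/(17/12))/2 = 577/408.

577/408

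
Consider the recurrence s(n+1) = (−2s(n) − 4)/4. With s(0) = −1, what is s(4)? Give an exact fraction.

−11/16

s(1) = (−2·(−1) − 4)/4 = −1/2.
s(2) = (−2·(−1/2) − 4)/4 = −3/4.
s(3) = (−2·(−3/4) − 4)/4 = −5/8.
s(4) = (−2·(−5/8) − 4)/4 = −11/16.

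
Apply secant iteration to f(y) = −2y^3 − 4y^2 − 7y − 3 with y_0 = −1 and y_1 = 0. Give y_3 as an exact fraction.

f(−1) = 2, f(0) = −3. y_2 = 0 − (−3)·(0 − (−1))/((−3) − 2) = −3/5.
f(0) = −3, f(−3/5) = 24/125. y_3 = (−3/5) − (24/125)·((−3/5) − 0)/((24/125) − (−3)) = −75/133.

−75/133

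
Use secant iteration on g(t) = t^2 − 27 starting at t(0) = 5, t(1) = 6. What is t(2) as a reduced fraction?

g(5) = −2, g(6) = 9. t(2) = 6 − 9·(6 − 5)/(9 − (−2)) = 57/11.

57/11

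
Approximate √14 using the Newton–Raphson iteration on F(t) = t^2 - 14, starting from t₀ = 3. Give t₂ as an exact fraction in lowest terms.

F'(t) = 2t.
F(3) = -5, F'(3) = 6, so t₁ = 3 - (-5)/6 = 23/6.
F(23/6) = 25/36, F'(23/6) = 23/3, so t₂ = (23/6) - (25/36)/(23/3) = 1033/276.

1033/276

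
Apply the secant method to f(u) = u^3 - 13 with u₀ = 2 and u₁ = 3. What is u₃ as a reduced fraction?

f(2) = -5, f(3) = 14. u₂ = 3 - 14·(3 - 2)/(14 - (-5)) = 43/19.
f(3) = 14, f(43/19) = -9660/6859. u₃ = (43/19) - (-9660/6859)·((43/19) - 3)/((-9660/6859) - 14) = 17593/7549.

17593/7549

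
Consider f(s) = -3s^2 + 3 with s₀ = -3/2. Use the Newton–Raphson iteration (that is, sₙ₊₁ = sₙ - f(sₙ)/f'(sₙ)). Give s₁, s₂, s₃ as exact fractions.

s₁ = -13/12, s₂ = -313/312, s₃ = -195313/195312

f'(s) = -6s.
f(-3/2) = -15/4, f'(-3/2) = 9, so s₁ = (-3/2) - (-15/4)/9 = -13/12.
f(-13/12) = -25/48, f'(-13/12) = 13/2, so s₂ = (-13/12) - (-25/48)/(13/2) = -313/312.
f(-313/312) = -625/32448, f'(-313/312) = 313/52, so s₃ = (-313/312) - (-625/32448)/(313/52) = -195313/195312.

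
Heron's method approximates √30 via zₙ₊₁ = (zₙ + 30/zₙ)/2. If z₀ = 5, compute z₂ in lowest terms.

241/44

z₁ = (5 + 30/5)/2 = 11/2.
z₂ = (11/2 + 30/(11/2))/2 = 241/44.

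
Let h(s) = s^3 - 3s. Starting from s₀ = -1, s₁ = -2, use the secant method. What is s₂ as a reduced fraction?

h(-1) = 2, h(-2) = -2. s₂ = (-2) - (-2)·((-2) - (-1))/((-2) - 2) = -3/2.

-3/2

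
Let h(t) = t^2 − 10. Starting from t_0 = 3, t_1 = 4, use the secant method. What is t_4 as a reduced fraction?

h(3) = −1, h(4) = 6. t_2 = 4 − 6·(4 − 3)/(6 − (−1)) = 22/7.
h(4) = 6, h(22/7) = −6/49. t_3 = (22/7) − (−6/49)·((22/7) − 4)/((−6/49) − 6) = 79/25.
h(22/7) = −6/49, h(79/25) = −9/625. t_4 = (79/25) − (−9/625)·((79/25) − (22/7))/((−9/625) − (−6/49)) = 3488/1103.

3488/1103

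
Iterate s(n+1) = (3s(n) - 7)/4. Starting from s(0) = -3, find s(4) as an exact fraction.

-367/64

s(1) = (3·(-3) - 7)/4 = -4.
s(2) = (3·(-4) - 7)/4 = -19/4.
s(3) = (3·(-19/4) - 7)/4 = -85/16.
s(4) = (3·(-85/16) - 7)/4 = -367/64.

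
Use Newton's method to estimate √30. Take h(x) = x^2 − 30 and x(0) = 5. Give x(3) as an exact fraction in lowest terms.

116161/21208

h'(x) = 2x.
h(5) = −5, h'(5) = 10, so x(1) = 5 − (−5)/10 = 11/2.
h(11/2) = 1/4, h'(11/2) = 11, so x(2) = (11/2) − (1/4)/11 = 241/44.
h(241/44) = 1/1936, h'(241/44) = 241/22, so x(3) = (241/44) − (1/1936)/(241/22) = 116161/21208.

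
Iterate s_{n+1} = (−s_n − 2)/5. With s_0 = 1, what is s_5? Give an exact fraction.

s_1 = (−1 − 2)/5 = −3/5.
s_2 = (−(−3/5) − 2)/5 = −7/25.
s_3 = (−(−7/25) − 2)/5 = −43/125.
s_4 = (−(−43/125) − 2)/5 = −207/625.
s_5 = (−(−207/625) − 2)/5 = −1043/3125.

−1043/3125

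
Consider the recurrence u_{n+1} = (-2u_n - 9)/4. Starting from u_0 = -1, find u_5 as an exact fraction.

-97/64

u_1 = (-2·(-1) - 9)/4 = -7/4.
u_2 = (-2·(-7/4) - 9)/4 = -11/8.
u_3 = (-2·(-11/8) - 9)/4 = -25/16.
u_4 = (-2·(-25/16) - 9)/4 = -47/32.
u_5 = (-2·(-47/32) - 9)/4 = -97/64.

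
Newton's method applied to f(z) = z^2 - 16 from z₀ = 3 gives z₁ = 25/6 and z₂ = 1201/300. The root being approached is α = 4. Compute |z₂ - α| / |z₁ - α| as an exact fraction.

z₁ - α = 25/6 - 4 = 1/6, so |z₁ - α| = 1/6.
z₂ - α = 1201/300 - 4 = 1/300, so |z₂ - α| = 1/300.
Ratio = (1/300) / (1/6) = 1/50.

1/50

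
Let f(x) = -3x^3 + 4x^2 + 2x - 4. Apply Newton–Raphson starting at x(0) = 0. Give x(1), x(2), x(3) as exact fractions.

f'(x) = -9x^2 + 8x + 2.
f(0) = -4, f'(0) = 2, so x(1) = 0 - (-4)/2 = 2.
f(2) = -8, f'(2) = -18, so x(2) = 2 - (-8)/(-18) = 14/9.
f(14/9) = -608/243, f'(14/9) = -22/3, so x(3) = (14/9) - (-608/243)/(-22/3) = 1082/891.

x(1) = 2, x(2) = 14/9, x(3) = 1082/891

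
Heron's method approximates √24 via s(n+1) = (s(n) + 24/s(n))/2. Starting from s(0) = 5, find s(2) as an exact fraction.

s(1) = (5 + 24/5)/2 = 49/10.
s(2) = (49/10 + 24/(49/10))/2 = 4801/980.

4801/980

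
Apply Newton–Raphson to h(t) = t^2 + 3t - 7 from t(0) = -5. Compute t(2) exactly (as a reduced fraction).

-1367/301

h'(t) = 2t + 3.
h(-5) = 3, h'(-5) = -7, so t(1) = (-5) - 3/(-7) = -32/7.
h(-32/7) = 9/49, h'(-32/7) = -43/7, so t(2) = (-32/7) - (9/49)/(-43/7) = -1367/301.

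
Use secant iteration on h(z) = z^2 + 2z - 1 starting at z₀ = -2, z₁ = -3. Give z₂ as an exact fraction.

h(-2) = -1, h(-3) = 2. z₂ = (-3) - 2·((-3) - (-2))/(2 - (-1)) = -7/3.

-7/3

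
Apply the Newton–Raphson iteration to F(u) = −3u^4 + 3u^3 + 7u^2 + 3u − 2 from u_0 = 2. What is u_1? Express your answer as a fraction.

66/29

F'(u) = −12u^3 + 9u^2 + 14u + 3.
F(2) = 8, F'(2) = −29, so u_1 = 2 − 8/(−29) = 66/29.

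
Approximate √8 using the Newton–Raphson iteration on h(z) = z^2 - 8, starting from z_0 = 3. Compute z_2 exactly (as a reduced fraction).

h'(z) = 2z.
h(3) = 1, h'(3) = 6, so z_1 = 3 - 1/6 = 17/6.
h(17/6) = 1/36, h'(17/6) = 17/3, so z_2 = (17/6) - (1/36)/(17/3) = 577/204.

577/204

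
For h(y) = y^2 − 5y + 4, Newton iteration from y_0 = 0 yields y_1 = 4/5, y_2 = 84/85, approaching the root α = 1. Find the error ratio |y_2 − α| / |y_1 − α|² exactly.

y_1 − α = 4/5 − 1 = −1/5, so |y_1 − α| = 1/5.
y_2 − α = 84/85 − 1 = −1/85, so |y_2 − α| = 1/85.
|y_1 − α|² = 1/25.
Ratio = (1/85) / (1/25) = 5/17.

5/17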